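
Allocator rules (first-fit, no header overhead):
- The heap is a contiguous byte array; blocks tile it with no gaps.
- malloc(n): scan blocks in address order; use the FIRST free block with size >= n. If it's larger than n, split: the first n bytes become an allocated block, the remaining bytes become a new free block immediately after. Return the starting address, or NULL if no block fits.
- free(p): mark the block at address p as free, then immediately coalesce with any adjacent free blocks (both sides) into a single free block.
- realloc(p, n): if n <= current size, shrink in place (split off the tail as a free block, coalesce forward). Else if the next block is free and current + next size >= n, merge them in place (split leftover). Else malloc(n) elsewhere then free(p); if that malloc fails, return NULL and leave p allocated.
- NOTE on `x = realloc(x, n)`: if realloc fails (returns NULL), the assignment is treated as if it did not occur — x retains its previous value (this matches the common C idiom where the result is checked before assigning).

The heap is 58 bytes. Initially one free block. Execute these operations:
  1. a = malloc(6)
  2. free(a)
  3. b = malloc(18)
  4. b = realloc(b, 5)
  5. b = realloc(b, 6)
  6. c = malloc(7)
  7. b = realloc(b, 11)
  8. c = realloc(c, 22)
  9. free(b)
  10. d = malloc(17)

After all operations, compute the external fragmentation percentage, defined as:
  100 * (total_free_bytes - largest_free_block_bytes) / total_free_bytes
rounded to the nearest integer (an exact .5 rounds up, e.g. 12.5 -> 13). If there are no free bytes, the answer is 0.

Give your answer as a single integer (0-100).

Answer: 37

Derivation:
Op 1: a = malloc(6) -> a = 0; heap: [0-5 ALLOC][6-57 FREE]
Op 2: free(a) -> (freed a); heap: [0-57 FREE]
Op 3: b = malloc(18) -> b = 0; heap: [0-17 ALLOC][18-57 FREE]
Op 4: b = realloc(b, 5) -> b = 0; heap: [0-4 ALLOC][5-57 FREE]
Op 5: b = realloc(b, 6) -> b = 0; heap: [0-5 ALLOC][6-57 FREE]
Op 6: c = malloc(7) -> c = 6; heap: [0-5 ALLOC][6-12 ALLOC][13-57 FREE]
Op 7: b = realloc(b, 11) -> b = 13; heap: [0-5 FREE][6-12 ALLOC][13-23 ALLOC][24-57 FREE]
Op 8: c = realloc(c, 22) -> c = 24; heap: [0-12 FREE][13-23 ALLOC][24-45 ALLOC][46-57 FREE]
Op 9: free(b) -> (freed b); heap: [0-23 FREE][24-45 ALLOC][46-57 FREE]
Op 10: d = malloc(17) -> d = 0; heap: [0-16 ALLOC][17-23 FREE][24-45 ALLOC][46-57 FREE]
Free blocks: [7 12] total_free=19 largest=12 -> 100*(19-12)/19 = 700/19 ≈ 36.842 -> rounds to 37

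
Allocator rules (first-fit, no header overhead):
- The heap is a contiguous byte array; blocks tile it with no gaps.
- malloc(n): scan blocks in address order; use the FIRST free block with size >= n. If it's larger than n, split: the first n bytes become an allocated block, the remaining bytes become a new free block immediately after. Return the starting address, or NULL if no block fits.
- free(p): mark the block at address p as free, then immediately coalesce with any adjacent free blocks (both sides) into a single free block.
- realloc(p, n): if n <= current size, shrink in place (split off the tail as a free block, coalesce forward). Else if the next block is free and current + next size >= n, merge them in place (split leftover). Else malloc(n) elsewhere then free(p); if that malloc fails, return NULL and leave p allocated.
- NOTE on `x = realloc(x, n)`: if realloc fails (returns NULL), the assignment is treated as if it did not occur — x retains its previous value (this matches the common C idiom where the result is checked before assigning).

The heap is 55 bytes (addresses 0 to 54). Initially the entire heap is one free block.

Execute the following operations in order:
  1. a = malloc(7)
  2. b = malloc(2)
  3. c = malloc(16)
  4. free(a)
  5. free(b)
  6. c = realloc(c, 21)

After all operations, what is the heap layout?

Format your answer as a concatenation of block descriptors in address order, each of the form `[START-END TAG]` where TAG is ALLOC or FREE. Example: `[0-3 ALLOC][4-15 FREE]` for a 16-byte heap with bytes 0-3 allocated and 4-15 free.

Answer: [0-8 FREE][9-29 ALLOC][30-54 FREE]

Derivation:
Op 1: a = malloc(7) -> a = 0; heap: [0-6 ALLOC][7-54 FREE]
Op 2: b = malloc(2) -> b = 7; heap: [0-6 ALLOC][7-8 ALLOC][9-54 FREE]
Op 3: c = malloc(16) -> c = 9; heap: [0-6 ALLOC][7-8 ALLOC][9-24 ALLOC][25-54 FREE]
Op 4: free(a) -> (freed a); heap: [0-6 FREE][7-8 ALLOC][9-24 ALLOC][25-54 FREE]
Op 5: free(b) -> (freed b); heap: [0-8 FREE][9-24 ALLOC][25-54 FREE]
Op 6: c = realloc(c, 21) -> c = 9; heap: [0-8 FREE][9-29 ALLOC][30-54 FREE]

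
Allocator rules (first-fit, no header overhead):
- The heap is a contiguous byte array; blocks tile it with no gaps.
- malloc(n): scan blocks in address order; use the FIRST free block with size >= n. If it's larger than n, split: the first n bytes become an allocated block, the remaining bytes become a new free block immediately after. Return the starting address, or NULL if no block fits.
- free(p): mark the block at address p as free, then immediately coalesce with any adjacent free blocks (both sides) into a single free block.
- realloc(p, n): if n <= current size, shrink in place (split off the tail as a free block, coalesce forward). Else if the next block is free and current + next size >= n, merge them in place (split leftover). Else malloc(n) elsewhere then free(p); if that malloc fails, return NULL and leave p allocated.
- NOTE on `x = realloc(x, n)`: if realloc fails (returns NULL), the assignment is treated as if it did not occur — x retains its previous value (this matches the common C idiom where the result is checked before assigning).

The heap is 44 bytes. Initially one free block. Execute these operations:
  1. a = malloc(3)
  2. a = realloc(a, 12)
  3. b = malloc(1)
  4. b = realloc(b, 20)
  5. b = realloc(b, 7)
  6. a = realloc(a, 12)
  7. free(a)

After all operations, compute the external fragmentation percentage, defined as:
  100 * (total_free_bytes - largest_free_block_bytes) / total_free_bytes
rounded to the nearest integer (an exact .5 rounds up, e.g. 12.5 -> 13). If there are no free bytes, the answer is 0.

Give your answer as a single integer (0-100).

Answer: 32

Derivation:
Op 1: a = malloc(3) -> a = 0; heap: [0-2 ALLOC][3-43 FREE]
Op 2: a = realloc(a, 12) -> a = 0; heap: [0-11 ALLOC][12-43 FREE]
Op 3: b = malloc(1) -> b = 12; heap: [0-11 ALLOC][12-12 ALLOC][13-43 FREE]
Op 4: b = realloc(b, 20) -> b = 12; heap: [0-11 ALLOC][12-31 ALLOC][32-43 FREE]
Op 5: b = realloc(b, 7) -> b = 12; heap: [0-11 ALLOC][12-18 ALLOC][19-43 FREE]
Op 6: a = realloc(a, 12) -> a = 0; heap: [0-11 ALLOC][12-18 ALLOC][19-43 FREE]
Op 7: free(a) -> (freed a); heap: [0-11 FREE][12-18 ALLOC][19-43 FREE]
Free blocks: [12 25] total_free=37 largest=25 -> 100*(37-25)/37 = 1200/37 ≈ 32.432 -> rounds to 32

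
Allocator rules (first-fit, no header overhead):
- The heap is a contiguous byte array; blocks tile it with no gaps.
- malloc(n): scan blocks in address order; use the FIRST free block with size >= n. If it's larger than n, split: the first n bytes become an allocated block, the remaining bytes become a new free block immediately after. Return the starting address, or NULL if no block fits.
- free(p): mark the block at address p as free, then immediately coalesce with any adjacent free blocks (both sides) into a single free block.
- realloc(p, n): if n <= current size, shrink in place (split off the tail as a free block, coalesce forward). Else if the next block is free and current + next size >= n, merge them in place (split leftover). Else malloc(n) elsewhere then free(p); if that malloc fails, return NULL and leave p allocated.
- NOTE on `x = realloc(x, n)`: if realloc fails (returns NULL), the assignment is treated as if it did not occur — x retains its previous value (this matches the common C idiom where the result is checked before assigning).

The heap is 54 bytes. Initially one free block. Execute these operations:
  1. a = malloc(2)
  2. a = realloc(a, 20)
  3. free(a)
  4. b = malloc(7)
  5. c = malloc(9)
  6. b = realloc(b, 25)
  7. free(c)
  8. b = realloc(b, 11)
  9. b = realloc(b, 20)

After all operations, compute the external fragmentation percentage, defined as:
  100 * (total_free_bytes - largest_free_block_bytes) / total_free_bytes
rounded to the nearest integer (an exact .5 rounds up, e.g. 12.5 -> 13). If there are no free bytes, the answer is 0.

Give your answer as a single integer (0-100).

Answer: 47

Derivation:
Op 1: a = malloc(2) -> a = 0; heap: [0-1 ALLOC][2-53 FREE]
Op 2: a = realloc(a, 20) -> a = 0; heap: [0-19 ALLOC][20-53 FREE]
Op 3: free(a) -> (freed a); heap: [0-53 FREE]
Op 4: b = malloc(7) -> b = 0; heap: [0-6 ALLOC][7-53 FREE]
Op 5: c = malloc(9) -> c = 7; heap: [0-6 ALLOC][7-15 ALLOC][16-53 FREE]
Op 6: b = realloc(b, 25) -> b = 16; heap: [0-6 FREE][7-15 ALLOC][16-40 ALLOC][41-53 FREE]
Op 7: free(c) -> (freed c); heap: [0-15 FREE][16-40 ALLOC][41-53 FREE]
Op 8: b = realloc(b, 11) -> b = 16; heap: [0-15 FREE][16-26 ALLOC][27-53 FREE]
Op 9: b = realloc(b, 20) -> b = 16; heap: [0-15 FREE][16-35 ALLOC][36-53 FREE]
Free blocks: [16 18] total_free=34 largest=18 -> 100*(34-18)/34 = 1600/34 ≈ 47.059 -> rounds to 47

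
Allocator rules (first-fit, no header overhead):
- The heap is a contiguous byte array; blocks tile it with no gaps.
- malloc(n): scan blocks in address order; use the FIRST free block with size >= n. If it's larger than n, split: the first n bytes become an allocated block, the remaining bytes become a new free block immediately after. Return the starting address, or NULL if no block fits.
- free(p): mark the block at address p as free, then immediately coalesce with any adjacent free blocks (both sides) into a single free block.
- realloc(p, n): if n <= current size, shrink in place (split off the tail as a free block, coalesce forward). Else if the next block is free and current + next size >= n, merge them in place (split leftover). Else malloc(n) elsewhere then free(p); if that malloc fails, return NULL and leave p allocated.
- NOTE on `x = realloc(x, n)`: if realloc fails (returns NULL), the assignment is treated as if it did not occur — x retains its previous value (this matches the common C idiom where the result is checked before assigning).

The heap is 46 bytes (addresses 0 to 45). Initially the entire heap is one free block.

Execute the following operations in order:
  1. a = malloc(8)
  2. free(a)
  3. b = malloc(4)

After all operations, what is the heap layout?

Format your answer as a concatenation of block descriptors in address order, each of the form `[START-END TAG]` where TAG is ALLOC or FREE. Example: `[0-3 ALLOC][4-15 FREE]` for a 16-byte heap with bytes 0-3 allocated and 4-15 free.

Answer: [0-3 ALLOC][4-45 FREE]

Derivation:
Op 1: a = malloc(8) -> a = 0; heap: [0-7 ALLOC][8-45 FREE]
Op 2: free(a) -> (freed a); heap: [0-45 FREE]
Op 3: b = malloc(4) -> b = 0; heap: [0-3 ALLOC][4-45 FREE]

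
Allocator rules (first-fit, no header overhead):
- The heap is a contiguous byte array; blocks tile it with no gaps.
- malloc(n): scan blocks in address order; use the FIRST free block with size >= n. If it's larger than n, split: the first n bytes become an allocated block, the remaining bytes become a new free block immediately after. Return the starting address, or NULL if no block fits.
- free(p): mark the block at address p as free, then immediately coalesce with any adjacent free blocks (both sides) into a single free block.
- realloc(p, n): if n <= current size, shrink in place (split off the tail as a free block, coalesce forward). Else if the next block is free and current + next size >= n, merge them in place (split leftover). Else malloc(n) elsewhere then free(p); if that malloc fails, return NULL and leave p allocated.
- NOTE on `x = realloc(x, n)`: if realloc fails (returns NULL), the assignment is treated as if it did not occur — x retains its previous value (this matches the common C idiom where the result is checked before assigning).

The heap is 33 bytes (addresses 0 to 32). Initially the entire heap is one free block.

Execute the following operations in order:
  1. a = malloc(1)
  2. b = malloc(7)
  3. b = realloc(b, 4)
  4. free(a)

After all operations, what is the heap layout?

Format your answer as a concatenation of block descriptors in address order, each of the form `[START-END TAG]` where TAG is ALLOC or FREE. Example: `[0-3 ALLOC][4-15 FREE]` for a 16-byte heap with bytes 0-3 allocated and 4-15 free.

Op 1: a = malloc(1) -> a = 0; heap: [0-0 ALLOC][1-32 FREE]
Op 2: b = malloc(7) -> b = 1; heap: [0-0 ALLOC][1-7 ALLOC][8-32 FREE]
Op 3: b = realloc(b, 4) -> b = 1; heap: [0-0 ALLOC][1-4 ALLOC][5-32 FREE]
Op 4: free(a) -> (freed a); heap: [0-0 FREE][1-4 ALLOC][5-32 FREE]

Answer: [0-0 FREE][1-4 ALLOC][5-32 FREE]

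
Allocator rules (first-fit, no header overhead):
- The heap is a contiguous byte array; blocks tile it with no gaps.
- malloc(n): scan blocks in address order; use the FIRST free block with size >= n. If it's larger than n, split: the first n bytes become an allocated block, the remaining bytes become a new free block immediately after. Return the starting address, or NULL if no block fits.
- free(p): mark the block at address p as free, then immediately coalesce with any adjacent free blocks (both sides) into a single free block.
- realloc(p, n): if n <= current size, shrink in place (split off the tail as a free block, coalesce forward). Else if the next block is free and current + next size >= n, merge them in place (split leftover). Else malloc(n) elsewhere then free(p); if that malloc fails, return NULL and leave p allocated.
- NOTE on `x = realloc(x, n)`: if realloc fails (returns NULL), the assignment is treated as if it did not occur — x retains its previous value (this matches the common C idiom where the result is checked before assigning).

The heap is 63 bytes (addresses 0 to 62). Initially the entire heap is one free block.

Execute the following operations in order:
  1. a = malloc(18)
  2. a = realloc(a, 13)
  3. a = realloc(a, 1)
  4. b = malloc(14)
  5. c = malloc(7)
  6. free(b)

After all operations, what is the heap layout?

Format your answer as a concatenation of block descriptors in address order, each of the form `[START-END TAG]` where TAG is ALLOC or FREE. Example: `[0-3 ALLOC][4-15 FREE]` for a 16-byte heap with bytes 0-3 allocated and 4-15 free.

Op 1: a = malloc(18) -> a = 0; heap: [0-17 ALLOC][18-62 FREE]
Op 2: a = realloc(a, 13) -> a = 0; heap: [0-12 ALLOC][13-62 FREE]
Op 3: a = realloc(a, 1) -> a = 0; heap: [0-0 ALLOC][1-62 FREE]
Op 4: b = malloc(14) -> b = 1; heap: [0-0 ALLOC][1-14 ALLOC][15-62 FREE]
Op 5: c = malloc(7) -> c = 15; heap: [0-0 ALLOC][1-14 ALLOC][15-21 ALLOC][22-62 FREE]
Op 6: free(b) -> (freed b); heap: [0-0 ALLOC][1-14 FREE][15-21 ALLOC][22-62 FREE]

Answer: [0-0 ALLOC][1-14 FREE][15-21 ALLOC][22-62 FREE]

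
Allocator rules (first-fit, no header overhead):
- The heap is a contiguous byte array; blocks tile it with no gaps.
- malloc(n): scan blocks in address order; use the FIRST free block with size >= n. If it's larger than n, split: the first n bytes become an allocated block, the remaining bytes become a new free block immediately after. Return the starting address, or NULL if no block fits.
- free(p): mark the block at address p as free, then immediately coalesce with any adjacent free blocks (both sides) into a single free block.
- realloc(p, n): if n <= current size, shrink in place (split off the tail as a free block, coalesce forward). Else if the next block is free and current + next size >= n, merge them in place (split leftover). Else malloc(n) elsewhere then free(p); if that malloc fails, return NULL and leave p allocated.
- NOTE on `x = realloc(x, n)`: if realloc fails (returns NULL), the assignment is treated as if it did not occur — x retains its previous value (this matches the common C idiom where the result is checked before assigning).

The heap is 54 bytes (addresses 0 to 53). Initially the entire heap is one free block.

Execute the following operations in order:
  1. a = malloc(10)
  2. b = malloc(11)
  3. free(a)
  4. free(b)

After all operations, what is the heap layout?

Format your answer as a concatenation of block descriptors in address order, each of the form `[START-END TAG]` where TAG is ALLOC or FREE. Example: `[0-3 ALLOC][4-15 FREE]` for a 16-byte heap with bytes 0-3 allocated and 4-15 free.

Answer: [0-53 FREE]

Derivation:
Op 1: a = malloc(10) -> a = 0; heap: [0-9 ALLOC][10-53 FREE]
Op 2: b = malloc(11) -> b = 10; heap: [0-9 ALLOC][10-20 ALLOC][21-53 FREE]
Op 3: free(a) -> (freed a); heap: [0-9 FREE][10-20 ALLOC][21-53 FREE]
Op 4: free(b) -> (freed b); heap: [0-53 FREE]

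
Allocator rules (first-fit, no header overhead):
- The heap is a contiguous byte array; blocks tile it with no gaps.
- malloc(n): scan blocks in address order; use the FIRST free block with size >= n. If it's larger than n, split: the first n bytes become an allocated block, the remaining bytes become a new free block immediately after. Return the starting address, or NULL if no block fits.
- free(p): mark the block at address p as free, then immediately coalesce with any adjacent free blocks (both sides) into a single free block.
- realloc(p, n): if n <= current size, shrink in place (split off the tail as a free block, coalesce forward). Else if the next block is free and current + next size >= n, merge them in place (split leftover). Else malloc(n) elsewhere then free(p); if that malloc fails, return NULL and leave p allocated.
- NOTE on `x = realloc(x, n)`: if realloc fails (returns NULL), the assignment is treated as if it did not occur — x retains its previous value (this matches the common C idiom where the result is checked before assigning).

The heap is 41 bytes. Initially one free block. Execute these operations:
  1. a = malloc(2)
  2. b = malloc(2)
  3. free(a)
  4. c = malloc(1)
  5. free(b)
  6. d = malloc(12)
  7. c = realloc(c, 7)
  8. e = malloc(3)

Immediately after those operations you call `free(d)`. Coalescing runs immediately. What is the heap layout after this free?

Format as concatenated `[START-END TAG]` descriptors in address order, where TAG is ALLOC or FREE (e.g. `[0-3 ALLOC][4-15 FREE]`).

Op 1: a = malloc(2) -> a = 0; heap: [0-1 ALLOC][2-40 FREE]
Op 2: b = malloc(2) -> b = 2; heap: [0-1 ALLOC][2-3 ALLOC][4-40 FREE]
Op 3: free(a) -> (freed a); heap: [0-1 FREE][2-3 ALLOC][4-40 FREE]
Op 4: c = malloc(1) -> c = 0; heap: [0-0 ALLOC][1-1 FREE][2-3 ALLOC][4-40 FREE]
Op 5: free(b) -> (freed b); heap: [0-0 ALLOC][1-40 FREE]
Op 6: d = malloc(12) -> d = 1; heap: [0-0 ALLOC][1-12 ALLOC][13-40 FREE]
Op 7: c = realloc(c, 7) -> c = 13; heap: [0-0 FREE][1-12 ALLOC][13-19 ALLOC][20-40 FREE]
Op 8: e = malloc(3) -> e = 20; heap: [0-0 FREE][1-12 ALLOC][13-19 ALLOC][20-22 ALLOC][23-40 FREE]
free(d): d = 1 -> block [1-12 ALLOC]; mark free, coalesce with adjacent free neighbors -> [0-12 FREE][13-19 ALLOC][20-22 ALLOC][23-40 FREE]

Answer: [0-12 FREE][13-19 ALLOC][20-22 ALLOC][23-40 FREE]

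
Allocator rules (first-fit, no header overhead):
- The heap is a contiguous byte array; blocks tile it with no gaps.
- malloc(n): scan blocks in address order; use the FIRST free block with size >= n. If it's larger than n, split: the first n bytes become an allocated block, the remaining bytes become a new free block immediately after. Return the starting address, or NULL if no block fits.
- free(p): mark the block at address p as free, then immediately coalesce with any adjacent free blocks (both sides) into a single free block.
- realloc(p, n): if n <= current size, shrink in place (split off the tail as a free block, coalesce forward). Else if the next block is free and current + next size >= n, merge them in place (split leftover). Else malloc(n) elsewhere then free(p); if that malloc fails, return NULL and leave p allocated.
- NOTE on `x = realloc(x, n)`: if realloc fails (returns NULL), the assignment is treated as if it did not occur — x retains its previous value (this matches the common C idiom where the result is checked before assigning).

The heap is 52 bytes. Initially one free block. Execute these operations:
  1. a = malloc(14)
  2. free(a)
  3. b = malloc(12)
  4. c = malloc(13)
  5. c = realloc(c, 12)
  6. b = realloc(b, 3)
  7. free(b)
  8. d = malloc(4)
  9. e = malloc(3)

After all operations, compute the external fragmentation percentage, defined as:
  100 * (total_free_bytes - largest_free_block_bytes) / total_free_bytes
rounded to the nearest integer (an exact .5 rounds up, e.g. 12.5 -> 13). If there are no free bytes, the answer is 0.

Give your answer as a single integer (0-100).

Answer: 15

Derivation:
Op 1: a = malloc(14) -> a = 0; heap: [0-13 ALLOC][14-51 FREE]
Op 2: free(a) -> (freed a); heap: [0-51 FREE]
Op 3: b = malloc(12) -> b = 0; heap: [0-11 ALLOC][12-51 FREE]
Op 4: c = malloc(13) -> c = 12; heap: [0-11 ALLOC][12-24 ALLOC][25-51 FREE]
Op 5: c = realloc(c, 12) -> c = 12; heap: [0-11 ALLOC][12-23 ALLOC][24-51 FREE]
Op 6: b = realloc(b, 3) -> b = 0; heap: [0-2 ALLOC][3-11 FREE][12-23 ALLOC][24-51 FREE]
Op 7: free(b) -> (freed b); heap: [0-11 FREE][12-23 ALLOC][24-51 FREE]
Op 8: d = malloc(4) -> d = 0; heap: [0-3 ALLOC][4-11 FREE][12-23 ALLOC][24-51 FREE]
Op 9: e = malloc(3) -> e = 4; heap: [0-3 ALLOC][4-6 ALLOC][7-11 FREE][12-23 ALLOC][24-51 FREE]
Free blocks: [5 28] total_free=33 largest=28 -> 100*(33-28)/33 = 500/33 ≈ 15.152 -> rounds to 15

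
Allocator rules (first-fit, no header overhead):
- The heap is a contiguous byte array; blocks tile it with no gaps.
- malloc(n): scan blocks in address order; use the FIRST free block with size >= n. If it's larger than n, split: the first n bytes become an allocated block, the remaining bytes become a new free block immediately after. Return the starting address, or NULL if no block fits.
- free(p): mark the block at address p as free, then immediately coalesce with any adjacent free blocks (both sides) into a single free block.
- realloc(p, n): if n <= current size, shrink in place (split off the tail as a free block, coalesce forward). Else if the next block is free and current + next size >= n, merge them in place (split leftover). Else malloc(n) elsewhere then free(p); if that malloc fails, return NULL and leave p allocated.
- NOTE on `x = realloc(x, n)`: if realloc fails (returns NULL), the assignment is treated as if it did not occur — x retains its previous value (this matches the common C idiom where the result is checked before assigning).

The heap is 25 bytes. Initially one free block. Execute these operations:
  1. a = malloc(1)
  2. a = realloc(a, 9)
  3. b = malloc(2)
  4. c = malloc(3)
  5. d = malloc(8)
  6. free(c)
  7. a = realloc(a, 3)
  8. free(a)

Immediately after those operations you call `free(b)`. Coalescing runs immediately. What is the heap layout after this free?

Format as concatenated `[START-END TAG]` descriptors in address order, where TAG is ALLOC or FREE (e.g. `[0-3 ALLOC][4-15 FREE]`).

Op 1: a = malloc(1) -> a = 0; heap: [0-0 ALLOC][1-24 FREE]
Op 2: a = realloc(a, 9) -> a = 0; heap: [0-8 ALLOC][9-24 FREE]
Op 3: b = malloc(2) -> b = 9; heap: [0-8 ALLOC][9-10 ALLOC][11-24 FREE]
Op 4: c = malloc(3) -> c = 11; heap: [0-8 ALLOC][9-10 ALLOC][11-13 ALLOC][14-24 FREE]
Op 5: d = malloc(8) -> d = 14; heap: [0-8 ALLOC][9-10 ALLOC][11-13 ALLOC][14-21 ALLOC][22-24 FREE]
Op 6: free(c) -> (freed c); heap: [0-8 ALLOC][9-10 ALLOC][11-13 FREE][14-21 ALLOC][22-24 FREE]
Op 7: a = realloc(a, 3) -> a = 0; heap: [0-2 ALLOC][3-8 FREE][9-10 ALLOC][11-13 FREE][14-21 ALLOC][22-24 FREE]
Op 8: free(a) -> (freed a); heap: [0-8 FREE][9-10 ALLOC][11-13 FREE][14-21 ALLOC][22-24 FREE]
free(b): b = 9 -> block [9-10 ALLOC]; mark free, coalesce with adjacent free neighbors -> [0-13 FREE][14-21 ALLOC][22-24 FREE]

Answer: [0-13 FREE][14-21 ALLOC][22-24 FREE]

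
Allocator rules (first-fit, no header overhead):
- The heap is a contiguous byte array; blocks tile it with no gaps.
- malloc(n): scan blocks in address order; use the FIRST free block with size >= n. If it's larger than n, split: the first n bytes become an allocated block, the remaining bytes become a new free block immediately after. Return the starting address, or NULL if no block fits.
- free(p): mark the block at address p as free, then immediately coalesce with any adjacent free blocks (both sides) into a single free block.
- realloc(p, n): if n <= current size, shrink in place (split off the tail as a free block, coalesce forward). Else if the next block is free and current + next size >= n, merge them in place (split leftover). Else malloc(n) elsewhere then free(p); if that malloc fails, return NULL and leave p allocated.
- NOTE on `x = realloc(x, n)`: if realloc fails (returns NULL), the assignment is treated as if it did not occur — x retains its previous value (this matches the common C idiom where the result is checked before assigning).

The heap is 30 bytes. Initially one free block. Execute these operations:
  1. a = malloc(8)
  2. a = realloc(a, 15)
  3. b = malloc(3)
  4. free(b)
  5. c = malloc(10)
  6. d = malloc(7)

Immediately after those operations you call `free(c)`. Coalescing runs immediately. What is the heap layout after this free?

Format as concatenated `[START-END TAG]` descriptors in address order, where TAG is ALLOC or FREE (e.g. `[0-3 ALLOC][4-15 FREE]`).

Op 1: a = malloc(8) -> a = 0; heap: [0-7 ALLOC][8-29 FREE]
Op 2: a = realloc(a, 15) -> a = 0; heap: [0-14 ALLOC][15-29 FREE]
Op 3: b = malloc(3) -> b = 15; heap: [0-14 ALLOC][15-17 ALLOC][18-29 FREE]
Op 4: free(b) -> (freed b); heap: [0-14 ALLOC][15-29 FREE]
Op 5: c = malloc(10) -> c = 15; heap: [0-14 ALLOC][15-24 ALLOC][25-29 FREE]
Op 6: d = malloc(7) -> d = NULL; heap: [0-14 ALLOC][15-24 ALLOC][25-29 FREE]
free(c): c = 15 -> block [15-24 ALLOC]; mark free, coalesce with adjacent free neighbors -> [0-14 ALLOC][15-29 FREE]

Answer: [0-14 ALLOC][15-29 FREE]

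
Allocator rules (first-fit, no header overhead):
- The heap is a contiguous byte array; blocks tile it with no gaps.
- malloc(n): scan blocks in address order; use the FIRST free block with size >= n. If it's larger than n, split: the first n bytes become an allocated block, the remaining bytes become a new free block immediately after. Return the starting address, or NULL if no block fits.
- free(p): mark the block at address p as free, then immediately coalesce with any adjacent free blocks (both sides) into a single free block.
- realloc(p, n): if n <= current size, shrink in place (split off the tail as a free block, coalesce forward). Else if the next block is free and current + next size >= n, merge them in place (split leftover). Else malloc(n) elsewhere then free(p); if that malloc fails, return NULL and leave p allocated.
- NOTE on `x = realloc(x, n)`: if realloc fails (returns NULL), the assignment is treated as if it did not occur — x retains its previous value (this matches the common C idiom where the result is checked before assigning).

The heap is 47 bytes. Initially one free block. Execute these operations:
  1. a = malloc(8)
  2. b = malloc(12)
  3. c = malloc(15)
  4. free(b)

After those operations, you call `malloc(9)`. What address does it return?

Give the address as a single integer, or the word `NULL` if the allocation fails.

Op 1: a = malloc(8) -> a = 0; heap: [0-7 ALLOC][8-46 FREE]
Op 2: b = malloc(12) -> b = 8; heap: [0-7 ALLOC][8-19 ALLOC][20-46 FREE]
Op 3: c = malloc(15) -> c = 20; heap: [0-7 ALLOC][8-19 ALLOC][20-34 ALLOC][35-46 FREE]
Op 4: free(b) -> (freed b); heap: [0-7 ALLOC][8-19 FREE][20-34 ALLOC][35-46 FREE]
malloc(9): first-fit scan over [0-7 ALLOC][8-19 FREE][20-34 ALLOC][35-46 FREE] -> 8

Answer: 8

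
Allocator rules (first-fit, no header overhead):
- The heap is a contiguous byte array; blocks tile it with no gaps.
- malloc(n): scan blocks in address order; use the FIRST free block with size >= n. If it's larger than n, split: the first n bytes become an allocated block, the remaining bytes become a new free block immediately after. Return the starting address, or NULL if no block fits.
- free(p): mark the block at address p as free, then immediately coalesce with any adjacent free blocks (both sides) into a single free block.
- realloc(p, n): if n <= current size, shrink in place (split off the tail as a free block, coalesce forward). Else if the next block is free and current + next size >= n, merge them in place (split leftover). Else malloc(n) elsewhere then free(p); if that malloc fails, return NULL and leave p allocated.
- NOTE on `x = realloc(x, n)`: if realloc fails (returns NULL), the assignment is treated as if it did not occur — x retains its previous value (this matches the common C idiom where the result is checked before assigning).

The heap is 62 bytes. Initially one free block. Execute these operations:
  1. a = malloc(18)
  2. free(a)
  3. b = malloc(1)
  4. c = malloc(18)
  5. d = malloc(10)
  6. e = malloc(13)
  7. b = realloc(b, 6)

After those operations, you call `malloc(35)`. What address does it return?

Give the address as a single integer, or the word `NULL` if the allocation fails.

Op 1: a = malloc(18) -> a = 0; heap: [0-17 ALLOC][18-61 FREE]
Op 2: free(a) -> (freed a); heap: [0-61 FREE]
Op 3: b = malloc(1) -> b = 0; heap: [0-0 ALLOC][1-61 FREE]
Op 4: c = malloc(18) -> c = 1; heap: [0-0 ALLOC][1-18 ALLOC][19-61 FREE]
Op 5: d = malloc(10) -> d = 19; heap: [0-0 ALLOC][1-18 ALLOC][19-28 ALLOC][29-61 FREE]
Op 6: e = malloc(13) -> e = 29; heap: [0-0 ALLOC][1-18 ALLOC][19-28 ALLOC][29-41 ALLOC][42-61 FREE]
Op 7: b = realloc(b, 6) -> b = 42; heap: [0-0 FREE][1-18 ALLOC][19-28 ALLOC][29-41 ALLOC][42-47 ALLOC][48-61 FREE]
malloc(35): first-fit scan over [0-0 FREE][1-18 ALLOC][19-28 ALLOC][29-41 ALLOC][42-47 ALLOC][48-61 FREE] -> NULL

Answer: NULL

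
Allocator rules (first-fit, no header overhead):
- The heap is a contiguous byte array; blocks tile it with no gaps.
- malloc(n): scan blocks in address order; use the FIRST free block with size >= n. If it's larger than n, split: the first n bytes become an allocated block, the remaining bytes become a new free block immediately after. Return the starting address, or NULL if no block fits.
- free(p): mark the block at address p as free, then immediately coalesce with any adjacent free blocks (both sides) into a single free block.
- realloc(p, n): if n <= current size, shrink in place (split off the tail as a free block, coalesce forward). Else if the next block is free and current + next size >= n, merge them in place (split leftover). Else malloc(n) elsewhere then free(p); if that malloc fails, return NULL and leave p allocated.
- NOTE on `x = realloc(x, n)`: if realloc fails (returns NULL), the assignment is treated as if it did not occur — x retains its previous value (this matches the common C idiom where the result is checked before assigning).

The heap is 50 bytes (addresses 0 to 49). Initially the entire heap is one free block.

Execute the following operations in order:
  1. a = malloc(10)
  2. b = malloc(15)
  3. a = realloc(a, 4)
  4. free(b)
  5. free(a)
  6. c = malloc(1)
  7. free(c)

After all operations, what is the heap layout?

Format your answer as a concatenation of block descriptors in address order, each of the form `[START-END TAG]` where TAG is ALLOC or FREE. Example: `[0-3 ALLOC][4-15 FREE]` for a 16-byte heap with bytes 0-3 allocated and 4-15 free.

Op 1: a = malloc(10) -> a = 0; heap: [0-9 ALLOC][10-49 FREE]
Op 2: b = malloc(15) -> b = 10; heap: [0-9 ALLOC][10-24 ALLOC][25-49 FREE]
Op 3: a = realloc(a, 4) -> a = 0; heap: [0-3 ALLOC][4-9 FREE][10-24 ALLOC][25-49 FREE]
Op 4: free(b) -> (freed b); heap: [0-3 ALLOC][4-49 FREE]
Op 5: free(a) -> (freed a); heap: [0-49 FREE]
Op 6: c = malloc(1) -> c = 0; heap: [0-0 ALLOC][1-49 FREE]
Op 7: free(c) -> (freed c); heap: [0-49 FREE]

Answer: [0-49 FREE]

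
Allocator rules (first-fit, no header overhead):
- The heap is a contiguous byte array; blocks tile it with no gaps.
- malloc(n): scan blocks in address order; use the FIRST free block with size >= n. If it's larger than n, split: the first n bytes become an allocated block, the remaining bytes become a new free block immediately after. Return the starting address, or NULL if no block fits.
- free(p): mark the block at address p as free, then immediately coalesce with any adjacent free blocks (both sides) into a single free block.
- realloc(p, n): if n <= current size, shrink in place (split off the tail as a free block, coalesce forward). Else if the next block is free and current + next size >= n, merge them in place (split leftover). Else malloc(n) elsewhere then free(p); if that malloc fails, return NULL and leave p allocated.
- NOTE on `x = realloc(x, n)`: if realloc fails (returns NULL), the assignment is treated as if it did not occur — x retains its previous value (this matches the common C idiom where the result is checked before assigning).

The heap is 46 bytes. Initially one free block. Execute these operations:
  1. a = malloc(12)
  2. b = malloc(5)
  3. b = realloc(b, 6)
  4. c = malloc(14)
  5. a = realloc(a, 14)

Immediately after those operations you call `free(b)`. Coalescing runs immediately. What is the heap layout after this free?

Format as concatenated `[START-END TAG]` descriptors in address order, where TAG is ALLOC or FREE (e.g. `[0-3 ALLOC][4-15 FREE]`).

Op 1: a = malloc(12) -> a = 0; heap: [0-11 ALLOC][12-45 FREE]
Op 2: b = malloc(5) -> b = 12; heap: [0-11 ALLOC][12-16 ALLOC][17-45 FREE]
Op 3: b = realloc(b, 6) -> b = 12; heap: [0-11 ALLOC][12-17 ALLOC][18-45 FREE]
Op 4: c = malloc(14) -> c = 18; heap: [0-11 ALLOC][12-17 ALLOC][18-31 ALLOC][32-45 FREE]
Op 5: a = realloc(a, 14) -> a = 32; heap: [0-11 FREE][12-17 ALLOC][18-31 ALLOC][32-45 ALLOC]
free(b): b = 12 -> block [12-17 ALLOC]; mark free, coalesce with adjacent free neighbors -> [0-17 FREE][18-31 ALLOC][32-45 ALLOC]

Answer: [0-17 FREE][18-31 ALLOC][32-45 ALLOC]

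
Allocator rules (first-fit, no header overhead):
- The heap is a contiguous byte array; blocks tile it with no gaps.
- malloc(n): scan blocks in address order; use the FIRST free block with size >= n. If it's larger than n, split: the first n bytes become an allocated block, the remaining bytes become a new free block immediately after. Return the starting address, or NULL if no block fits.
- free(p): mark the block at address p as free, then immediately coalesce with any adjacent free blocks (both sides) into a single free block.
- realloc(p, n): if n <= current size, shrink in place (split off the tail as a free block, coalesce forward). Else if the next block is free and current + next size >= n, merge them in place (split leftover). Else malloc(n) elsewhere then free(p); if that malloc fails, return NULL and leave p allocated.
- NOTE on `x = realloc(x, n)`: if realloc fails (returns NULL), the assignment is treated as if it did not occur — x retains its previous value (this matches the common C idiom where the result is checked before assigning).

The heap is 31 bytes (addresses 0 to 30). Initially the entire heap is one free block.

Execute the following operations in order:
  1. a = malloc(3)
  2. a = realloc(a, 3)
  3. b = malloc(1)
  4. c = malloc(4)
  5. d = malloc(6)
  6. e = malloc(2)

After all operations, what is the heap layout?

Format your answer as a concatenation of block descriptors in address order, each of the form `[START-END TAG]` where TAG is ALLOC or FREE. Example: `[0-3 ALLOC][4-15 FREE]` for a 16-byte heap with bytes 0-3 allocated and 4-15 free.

Op 1: a = malloc(3) -> a = 0; heap: [0-2 ALLOC][3-30 FREE]
Op 2: a = realloc(a, 3) -> a = 0; heap: [0-2 ALLOC][3-30 FREE]
Op 3: b = malloc(1) -> b = 3; heap: [0-2 ALLOC][3-3 ALLOC][4-30 FREE]
Op 4: c = malloc(4) -> c = 4; heap: [0-2 ALLOC][3-3 ALLOC][4-7 ALLOC][8-30 FREE]
Op 5: d = malloc(6) -> d = 8; heap: [0-2 ALLOC][3-3 ALLOC][4-7 ALLOC][8-13 ALLOC][14-30 FREE]
Op 6: e = malloc(2) -> e = 14; heap: [0-2 ALLOC][3-3 ALLOC][4-7 ALLOC][8-13 ALLOC][14-15 ALLOC][16-30 FREE]

Answer: [0-2 ALLOC][3-3 ALLOC][4-7 ALLOC][8-13 ALLOC][14-15 ALLOC][16-30 FREE]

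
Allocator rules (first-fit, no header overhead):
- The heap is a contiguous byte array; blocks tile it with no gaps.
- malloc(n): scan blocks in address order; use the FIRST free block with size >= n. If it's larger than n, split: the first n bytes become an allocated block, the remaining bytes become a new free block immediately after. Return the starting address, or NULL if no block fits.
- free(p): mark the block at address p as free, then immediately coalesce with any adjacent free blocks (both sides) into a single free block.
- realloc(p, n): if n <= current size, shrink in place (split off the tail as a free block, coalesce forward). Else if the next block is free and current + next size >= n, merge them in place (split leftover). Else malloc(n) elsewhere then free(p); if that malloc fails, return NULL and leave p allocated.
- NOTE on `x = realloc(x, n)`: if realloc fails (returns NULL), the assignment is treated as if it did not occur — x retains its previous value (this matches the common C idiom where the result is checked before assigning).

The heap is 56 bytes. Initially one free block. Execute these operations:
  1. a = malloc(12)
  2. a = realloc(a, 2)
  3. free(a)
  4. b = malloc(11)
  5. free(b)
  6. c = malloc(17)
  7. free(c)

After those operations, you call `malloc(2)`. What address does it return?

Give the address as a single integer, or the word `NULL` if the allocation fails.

Op 1: a = malloc(12) -> a = 0; heap: [0-11 ALLOC][12-55 FREE]
Op 2: a = realloc(a, 2) -> a = 0; heap: [0-1 ALLOC][2-55 FREE]
Op 3: free(a) -> (freed a); heap: [0-55 FREE]
Op 4: b = malloc(11) -> b = 0; heap: [0-10 ALLOC][11-55 FREE]
Op 5: free(b) -> (freed b); heap: [0-55 FREE]
Op 6: c = malloc(17) -> c = 0; heap: [0-16 ALLOC][17-55 FREE]
Op 7: free(c) -> (freed c); heap: [0-55 FREE]
malloc(2): first-fit scan over [0-55 FREE] -> 0

Answer: 0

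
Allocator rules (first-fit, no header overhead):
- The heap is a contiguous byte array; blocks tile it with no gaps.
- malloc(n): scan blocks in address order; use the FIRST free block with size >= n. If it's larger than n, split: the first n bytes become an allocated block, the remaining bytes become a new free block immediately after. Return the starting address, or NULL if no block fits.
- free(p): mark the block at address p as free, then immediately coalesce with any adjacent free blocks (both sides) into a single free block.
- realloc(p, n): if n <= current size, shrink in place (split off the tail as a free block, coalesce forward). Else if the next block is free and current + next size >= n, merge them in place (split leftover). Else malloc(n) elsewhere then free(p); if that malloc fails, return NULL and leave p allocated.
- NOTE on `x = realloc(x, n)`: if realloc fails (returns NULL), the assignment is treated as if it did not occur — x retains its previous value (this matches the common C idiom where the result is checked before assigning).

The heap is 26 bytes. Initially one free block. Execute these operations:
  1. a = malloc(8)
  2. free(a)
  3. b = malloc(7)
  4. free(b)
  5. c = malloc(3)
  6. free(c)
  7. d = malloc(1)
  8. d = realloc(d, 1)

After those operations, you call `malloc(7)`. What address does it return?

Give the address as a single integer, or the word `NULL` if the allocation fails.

Answer: 1

Derivation:
Op 1: a = malloc(8) -> a = 0; heap: [0-7 ALLOC][8-25 FREE]
Op 2: free(a) -> (freed a); heap: [0-25 FREE]
Op 3: b = malloc(7) -> b = 0; heap: [0-6 ALLOC][7-25 FREE]
Op 4: free(b) -> (freed b); heap: [0-25 FREE]
Op 5: c = malloc(3) -> c = 0; heap: [0-2 ALLOC][3-25 FREE]
Op 6: free(c) -> (freed c); heap: [0-25 FREE]
Op 7: d = malloc(1) -> d = 0; heap: [0-0 ALLOC][1-25 FREE]
Op 8: d = realloc(d, 1) -> d = 0; heap: [0-0 ALLOC][1-25 FREE]
malloc(7): first-fit scan over [0-0 ALLOC][1-25 FREE] -> 1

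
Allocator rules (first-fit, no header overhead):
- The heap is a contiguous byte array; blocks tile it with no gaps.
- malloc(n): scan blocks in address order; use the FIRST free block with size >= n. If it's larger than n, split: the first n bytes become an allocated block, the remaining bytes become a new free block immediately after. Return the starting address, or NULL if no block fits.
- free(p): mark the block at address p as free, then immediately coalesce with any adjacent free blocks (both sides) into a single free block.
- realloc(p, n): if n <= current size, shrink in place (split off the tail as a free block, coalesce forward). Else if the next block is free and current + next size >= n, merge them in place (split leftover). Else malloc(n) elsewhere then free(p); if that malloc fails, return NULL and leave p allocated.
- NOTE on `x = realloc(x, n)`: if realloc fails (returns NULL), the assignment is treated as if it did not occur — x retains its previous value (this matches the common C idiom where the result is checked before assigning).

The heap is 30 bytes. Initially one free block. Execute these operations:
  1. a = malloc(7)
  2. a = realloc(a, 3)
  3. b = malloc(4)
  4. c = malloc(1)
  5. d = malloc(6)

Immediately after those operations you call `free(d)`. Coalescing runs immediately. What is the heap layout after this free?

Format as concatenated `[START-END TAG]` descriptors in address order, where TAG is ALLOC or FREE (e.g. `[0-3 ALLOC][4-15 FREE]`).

Op 1: a = malloc(7) -> a = 0; heap: [0-6 ALLOC][7-29 FREE]
Op 2: a = realloc(a, 3) -> a = 0; heap: [0-2 ALLOC][3-29 FREE]
Op 3: b = malloc(4) -> b = 3; heap: [0-2 ALLOC][3-6 ALLOC][7-29 FREE]
Op 4: c = malloc(1) -> c = 7; heap: [0-2 ALLOC][3-6 ALLOC][7-7 ALLOC][8-29 FREE]
Op 5: d = malloc(6) -> d = 8; heap: [0-2 ALLOC][3-6 ALLOC][7-7 ALLOC][8-13 ALLOC][14-29 FREE]
free(d): d = 8 -> block [8-13 ALLOC]; mark free, coalesce with adjacent free neighbors -> [0-2 ALLOC][3-6 ALLOC][7-7 ALLOC][8-29 FREE]

Answer: [0-2 ALLOC][3-6 ALLOC][7-7 ALLOC][8-29 FREE]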